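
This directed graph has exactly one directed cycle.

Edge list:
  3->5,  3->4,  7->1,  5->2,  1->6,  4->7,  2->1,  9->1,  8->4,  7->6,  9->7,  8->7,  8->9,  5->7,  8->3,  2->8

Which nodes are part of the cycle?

DFS with gray/black marking from 8:
8 gray
  3 gray
    4 gray
      7 gray
        1 gray
          6 gray
          6 black
        1 black
        7→6: 6 black — skip
      7 black
    4 black
    5 gray
      5→7: 7 black — skip
      2 gray
        2→8: 8 is gray → back edge
Back edge closes the cycle 8 → 3 → 5 → 2 → 8; its vertices are {2, 3, 5, 8}.

2, 3, 5, 8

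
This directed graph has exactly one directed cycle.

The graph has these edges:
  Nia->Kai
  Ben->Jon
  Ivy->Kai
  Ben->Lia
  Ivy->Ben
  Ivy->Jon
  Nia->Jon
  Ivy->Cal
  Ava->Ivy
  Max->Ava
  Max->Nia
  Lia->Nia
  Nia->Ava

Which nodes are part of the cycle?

DFS with gray/black marking from Ava:
Ava gray
  Ivy gray
    Kai gray
    Kai black
    Cal gray
    Cal black
    Ben gray
      Jon gray
      Jon black
      Lia gray
        Nia gray
          Nia→Ava: Ava is gray → back edge
Back edge closes the cycle Ava → Ivy → Ben → Lia → Nia → Ava; its vertices are {Ava, Ben, Ivy, Lia, Nia}.

Ava, Ben, Ivy, Lia, Nia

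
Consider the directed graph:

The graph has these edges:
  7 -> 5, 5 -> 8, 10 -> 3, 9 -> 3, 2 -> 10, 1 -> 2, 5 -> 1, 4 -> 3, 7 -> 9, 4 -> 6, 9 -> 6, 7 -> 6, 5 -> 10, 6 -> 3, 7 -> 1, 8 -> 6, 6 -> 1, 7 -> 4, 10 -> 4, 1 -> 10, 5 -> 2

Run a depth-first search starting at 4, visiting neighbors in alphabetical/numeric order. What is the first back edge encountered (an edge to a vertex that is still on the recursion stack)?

DFS from 4 (visiting neighbors in alphabetical/numeric order); mark gray on enter, black on exit:
4 gray
  3 gray
  3 black
  6 gray
    1 gray
      2 gray
        10 gray
          10→3: 3 black — skip
          10→4: 4 is gray → back edge
First back edge: 10 → 4.

10->4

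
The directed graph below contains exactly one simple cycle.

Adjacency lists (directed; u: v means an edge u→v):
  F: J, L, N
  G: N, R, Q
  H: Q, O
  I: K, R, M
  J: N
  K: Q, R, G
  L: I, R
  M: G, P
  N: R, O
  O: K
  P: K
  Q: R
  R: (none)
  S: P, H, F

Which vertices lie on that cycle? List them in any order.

DFS with gray/black marking from N:
N gray
  R gray
  R black
  O gray
    K gray
      Q gray
        Q→R: R black — skip
      Q black
      K→R: R black — skip
      G gray
        G→N: N is gray → back edge
Back edge closes the cycle N → O → K → G → N; its vertices are {G, K, N, O}.

G, K, N, O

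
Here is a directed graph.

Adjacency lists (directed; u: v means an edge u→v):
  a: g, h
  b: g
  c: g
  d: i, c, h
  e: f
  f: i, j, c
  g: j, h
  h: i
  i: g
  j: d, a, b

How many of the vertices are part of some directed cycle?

8

A vertex is on a directed cycle iff it belongs to a strongly connected component of size ≥ 2 (or has a self-loop).
The vertices on cycles are {a, b, c, d, g, h, i, j} — 8 in total.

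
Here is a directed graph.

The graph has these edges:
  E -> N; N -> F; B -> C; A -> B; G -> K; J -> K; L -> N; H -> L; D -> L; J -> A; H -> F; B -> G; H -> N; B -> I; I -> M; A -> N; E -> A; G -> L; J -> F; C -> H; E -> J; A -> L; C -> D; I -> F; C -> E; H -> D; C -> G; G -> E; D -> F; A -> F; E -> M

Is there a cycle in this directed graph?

Yes

DFS with white/gray/black marking, starting from M:
M gray
M black
A gray
  B gray
    I gray
      I→M: M black — skip
      F gray
      F black
    I black
    G gray
      E gray
        E→A: A is gray → back edge
Back edge found, so a cycle exists: A → B → G → E → A.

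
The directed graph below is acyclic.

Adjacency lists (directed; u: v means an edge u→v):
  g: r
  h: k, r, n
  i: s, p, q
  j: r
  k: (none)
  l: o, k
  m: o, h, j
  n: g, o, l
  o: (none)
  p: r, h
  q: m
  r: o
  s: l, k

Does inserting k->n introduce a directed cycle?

Adding k→n creates a cycle iff n can already reach k.
Path from n: n → l → k.
So n → … → k → n is a cycle.

Yes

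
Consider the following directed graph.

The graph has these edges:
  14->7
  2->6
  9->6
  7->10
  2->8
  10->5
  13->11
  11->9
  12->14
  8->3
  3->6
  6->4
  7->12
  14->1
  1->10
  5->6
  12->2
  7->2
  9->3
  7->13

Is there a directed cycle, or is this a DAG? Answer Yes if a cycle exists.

Yes

DFS with white/gray/black marking, starting from 10:
10 gray
  5 gray
    6 gray
      4 gray
      4 black
    6 black
  5 black
10 black
3 gray
  3→6: 6 black — skip
3 black
7 gray
  12 gray
    14 gray
      14→7: 7 is gray → back edge
Back edge found, so a cycle exists: 7 → 12 → 14 → 7.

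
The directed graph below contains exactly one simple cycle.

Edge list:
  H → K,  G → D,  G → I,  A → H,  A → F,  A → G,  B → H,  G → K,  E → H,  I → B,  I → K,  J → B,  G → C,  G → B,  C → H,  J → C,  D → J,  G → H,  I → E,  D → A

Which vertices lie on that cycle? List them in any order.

DFS with gray/black marking from G:
G gray
  C gray
    H gray
      K gray
      K black
    H black
  C black
  B gray
    B→H: H black — skip
  B black
  G→K: K black — skip
  D gray
    J gray
      J→B: B black — skip
      J→C: C black — skip
    J black
    A gray
      A→H: H black — skip
      A→G: G is gray → back edge
Back edge closes the cycle G → D → A → G; its vertices are {A, D, G}.

A, D, G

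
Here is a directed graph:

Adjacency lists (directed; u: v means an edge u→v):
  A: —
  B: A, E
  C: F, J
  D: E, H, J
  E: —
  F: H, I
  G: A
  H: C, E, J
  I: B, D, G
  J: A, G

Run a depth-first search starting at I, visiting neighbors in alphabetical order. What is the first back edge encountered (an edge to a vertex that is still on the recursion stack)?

DFS from I (visiting neighbors in alphabetical order); mark gray on enter, black on exit:
I gray
  B gray
    A gray
    A black
    E gray
    E black
  B black
  D gray
    D→E: E black — skip
    H gray
      C gray
        F gray
          F→H: H is gray → back edge
First back edge: F → H.

F→H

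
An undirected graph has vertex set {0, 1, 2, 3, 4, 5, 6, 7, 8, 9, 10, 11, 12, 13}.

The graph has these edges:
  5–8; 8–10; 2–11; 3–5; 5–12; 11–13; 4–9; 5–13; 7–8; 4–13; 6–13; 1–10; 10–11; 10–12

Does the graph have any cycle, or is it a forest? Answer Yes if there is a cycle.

Yes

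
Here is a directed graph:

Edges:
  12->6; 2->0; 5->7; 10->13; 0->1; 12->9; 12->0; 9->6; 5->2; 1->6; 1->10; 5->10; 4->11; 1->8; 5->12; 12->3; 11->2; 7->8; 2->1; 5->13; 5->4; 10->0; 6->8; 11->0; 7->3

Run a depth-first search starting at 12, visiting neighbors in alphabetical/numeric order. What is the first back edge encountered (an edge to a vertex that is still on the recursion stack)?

10->0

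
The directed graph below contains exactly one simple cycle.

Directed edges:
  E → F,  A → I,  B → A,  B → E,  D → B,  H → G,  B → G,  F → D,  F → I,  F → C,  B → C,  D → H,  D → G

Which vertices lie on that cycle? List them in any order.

B, D, E, F

DFS with gray/black marking from D:
D gray
  G gray
  G black
  B gray
    E gray
      F gray
        C gray
        C black
        I gray
        I black
        F→D: D is gray → back edge
Back edge closes the cycle D → B → E → F → D; its vertices are {B, D, E, F}.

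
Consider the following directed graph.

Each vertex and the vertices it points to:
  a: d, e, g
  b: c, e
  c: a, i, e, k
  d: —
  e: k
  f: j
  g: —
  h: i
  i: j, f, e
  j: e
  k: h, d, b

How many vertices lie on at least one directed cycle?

A vertex is on a directed cycle iff it belongs to a strongly connected component of size ≥ 2 (or has a self-loop).
The vertices on cycles are {a, b, c, e, f, h, i, j, k} — 9 in total.

9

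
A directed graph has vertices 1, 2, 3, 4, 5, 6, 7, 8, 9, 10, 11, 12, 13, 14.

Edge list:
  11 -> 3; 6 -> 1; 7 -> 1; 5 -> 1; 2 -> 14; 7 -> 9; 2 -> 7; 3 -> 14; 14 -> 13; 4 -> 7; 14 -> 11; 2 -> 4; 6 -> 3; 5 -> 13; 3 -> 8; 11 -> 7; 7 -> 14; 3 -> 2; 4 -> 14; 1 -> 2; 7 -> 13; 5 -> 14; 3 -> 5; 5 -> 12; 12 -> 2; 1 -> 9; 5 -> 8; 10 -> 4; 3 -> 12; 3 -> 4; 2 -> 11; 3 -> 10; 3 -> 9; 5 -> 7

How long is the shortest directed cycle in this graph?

For each vertex v, BFS finds the shortest path from v back to v.
The shortest such closed walk is 3 → 14 → 11 → 3, length 3.

3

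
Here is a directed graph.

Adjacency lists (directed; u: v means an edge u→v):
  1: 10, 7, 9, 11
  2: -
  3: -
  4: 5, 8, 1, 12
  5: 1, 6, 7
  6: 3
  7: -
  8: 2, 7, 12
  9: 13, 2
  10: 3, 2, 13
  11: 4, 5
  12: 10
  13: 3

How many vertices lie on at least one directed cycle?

A vertex is on a directed cycle iff it belongs to a strongly connected component of size ≥ 2 (or has a self-loop).
The vertices on cycles are {1, 4, 5, 11} — 4 in total.

4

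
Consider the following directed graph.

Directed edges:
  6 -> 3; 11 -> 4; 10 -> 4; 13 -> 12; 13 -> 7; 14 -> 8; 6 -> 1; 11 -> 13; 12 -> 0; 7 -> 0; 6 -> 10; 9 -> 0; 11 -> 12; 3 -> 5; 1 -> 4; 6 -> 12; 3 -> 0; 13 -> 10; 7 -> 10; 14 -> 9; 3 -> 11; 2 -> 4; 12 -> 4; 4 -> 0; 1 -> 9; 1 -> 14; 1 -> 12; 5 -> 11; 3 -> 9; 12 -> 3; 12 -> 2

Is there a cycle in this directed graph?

Yes

DFS with white/gray/black marking, starting from 12:
12 gray
  2 gray
    4 gray
      0 gray
      0 black
    4 black
  2 black
  3 gray
    5 gray
      11 gray
        11→12: 12 is gray → back edge
Back edge found, so a cycle exists: 12 → 3 → 5 → 11 → 12.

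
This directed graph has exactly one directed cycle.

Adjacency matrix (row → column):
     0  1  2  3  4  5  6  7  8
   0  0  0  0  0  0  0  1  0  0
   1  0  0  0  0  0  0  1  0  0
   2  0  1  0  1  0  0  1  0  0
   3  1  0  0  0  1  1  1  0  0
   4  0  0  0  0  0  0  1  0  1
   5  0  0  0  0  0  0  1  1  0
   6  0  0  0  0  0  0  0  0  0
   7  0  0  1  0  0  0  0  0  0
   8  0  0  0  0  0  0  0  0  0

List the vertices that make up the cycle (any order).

2, 3, 5, 7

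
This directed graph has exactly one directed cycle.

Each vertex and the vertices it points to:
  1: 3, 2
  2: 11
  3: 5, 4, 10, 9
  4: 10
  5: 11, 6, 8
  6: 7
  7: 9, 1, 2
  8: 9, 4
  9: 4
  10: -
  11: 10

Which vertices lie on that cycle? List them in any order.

DFS with gray/black marking from 7:
7 gray
  9 gray
    4 gray
      10 gray
      10 black
    4 black
  9 black
  1 gray
    3 gray
      5 gray
        11 gray
          11→10: 10 black — skip
        11 black
        6 gray
          6→7: 7 is gray → back edge
Back edge closes the cycle 7 → 1 → 3 → 5 → 6 → 7; its vertices are {1, 3, 5, 6, 7}.

1, 3, 5, 6, 7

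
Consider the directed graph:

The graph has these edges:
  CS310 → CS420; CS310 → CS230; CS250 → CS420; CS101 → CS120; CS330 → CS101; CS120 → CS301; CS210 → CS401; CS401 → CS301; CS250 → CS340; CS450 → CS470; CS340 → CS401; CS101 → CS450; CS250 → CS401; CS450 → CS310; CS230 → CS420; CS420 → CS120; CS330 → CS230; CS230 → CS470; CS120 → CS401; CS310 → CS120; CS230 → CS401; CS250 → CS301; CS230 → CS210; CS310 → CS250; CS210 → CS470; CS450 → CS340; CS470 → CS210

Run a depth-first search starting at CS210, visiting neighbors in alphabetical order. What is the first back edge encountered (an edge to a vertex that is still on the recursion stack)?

CS470→CS210

DFS from CS210 (visiting neighbors in alphabetical order); mark gray on enter, black on exit:
CS210 gray
  CS401 gray
    CS301 gray
    CS301 black
  CS401 black
  CS470 gray
    CS470→CS210: CS210 is gray → back edge
First back edge: CS470 → CS210.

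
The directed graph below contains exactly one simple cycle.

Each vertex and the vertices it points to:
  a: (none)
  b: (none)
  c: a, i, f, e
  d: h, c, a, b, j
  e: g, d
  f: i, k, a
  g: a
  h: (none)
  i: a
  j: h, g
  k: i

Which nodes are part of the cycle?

c, d, e

DFS with gray/black marking from c:
c gray
  a gray
  a black
  i gray
    i→a: a black — skip
  i black
  f gray
    f→i: i black — skip
    k gray
      k→i: i black — skip
    k black
    f→a: a black — skip
  f black
  e gray
    g gray
      g→a: a black — skip
    g black
    d gray
      h gray
      h black
      d→c: c is gray → back edge
Back edge closes the cycle c → e → d → c; its vertices are {c, d, e}.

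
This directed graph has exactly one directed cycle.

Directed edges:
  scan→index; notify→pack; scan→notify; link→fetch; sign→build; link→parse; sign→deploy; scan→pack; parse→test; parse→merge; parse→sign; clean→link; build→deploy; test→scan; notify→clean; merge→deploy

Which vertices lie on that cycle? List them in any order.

link, scan, test, clean, parse, notify

DFS with gray/black marking from link:
link gray
  parse gray
    sign gray
      deploy gray
      deploy black
      build gray
        build→deploy: deploy black — skip
      build black
    sign black
    merge gray
      merge→deploy: deploy black — skip
    merge black
    test gray
      scan gray
        notify gray
          clean gray
            clean→link: link is gray → back edge
Back edge closes the cycle link → parse → test → scan → notify → clean → link; its vertices are {link, scan, test, clean, parse, notify}.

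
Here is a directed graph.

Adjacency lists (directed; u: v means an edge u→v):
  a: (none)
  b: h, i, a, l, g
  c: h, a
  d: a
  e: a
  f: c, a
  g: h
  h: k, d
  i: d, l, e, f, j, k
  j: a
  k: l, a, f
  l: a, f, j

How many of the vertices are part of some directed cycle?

A vertex is on a directed cycle iff it belongs to a strongly connected component of size ≥ 2 (or has a self-loop).
The vertices on cycles are {c, f, h, k, l} — 5 in total.

5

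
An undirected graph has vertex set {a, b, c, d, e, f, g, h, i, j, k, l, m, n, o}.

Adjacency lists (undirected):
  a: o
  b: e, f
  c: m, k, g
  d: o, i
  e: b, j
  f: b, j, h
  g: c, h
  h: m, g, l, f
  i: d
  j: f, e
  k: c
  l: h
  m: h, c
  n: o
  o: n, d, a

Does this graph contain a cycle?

DFS, tracking each vertex's parent; an edge to a visited non-parent vertex closes a cycle.
Start from o:
visit o (parent –)
  visit n (parent o)
    n–o: parent, skip
  visit d (parent o)
    d–o: parent, skip
    visit i (parent d)
      i–d: parent, skip
  visit a (parent o)
    a–o: parent, skip
visit b (parent –)
  visit e (parent b)
    e–b: parent, skip
    visit j (parent e)
      visit f (parent j)
        f–b: b visited and ≠ parent → cycle
Cycle: b – e – j – f – b.

Yes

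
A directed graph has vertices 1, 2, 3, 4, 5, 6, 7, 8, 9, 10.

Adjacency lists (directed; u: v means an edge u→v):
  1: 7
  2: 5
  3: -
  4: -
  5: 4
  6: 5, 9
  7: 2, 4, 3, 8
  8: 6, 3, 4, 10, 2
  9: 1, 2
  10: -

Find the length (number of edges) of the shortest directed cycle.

5

For each vertex v, BFS finds the shortest path from v back to v.
The shortest such closed walk is 7 → 8 → 6 → 9 → 1 → 7, length 5.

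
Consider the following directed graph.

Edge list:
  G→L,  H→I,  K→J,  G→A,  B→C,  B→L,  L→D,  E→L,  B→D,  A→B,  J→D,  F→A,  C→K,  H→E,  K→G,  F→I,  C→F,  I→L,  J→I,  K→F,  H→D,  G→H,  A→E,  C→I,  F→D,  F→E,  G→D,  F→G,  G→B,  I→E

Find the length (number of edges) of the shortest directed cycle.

For each vertex v, BFS finds the shortest path from v back to v.
The shortest such closed walk is C → K → G → B → C, length 4.

4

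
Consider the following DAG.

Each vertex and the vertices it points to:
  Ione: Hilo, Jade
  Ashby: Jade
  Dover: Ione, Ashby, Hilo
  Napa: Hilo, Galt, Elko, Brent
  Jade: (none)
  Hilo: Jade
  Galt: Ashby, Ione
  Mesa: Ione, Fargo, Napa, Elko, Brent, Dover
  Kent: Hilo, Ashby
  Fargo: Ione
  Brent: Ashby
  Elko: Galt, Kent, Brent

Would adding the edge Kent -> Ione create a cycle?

Adding Kent→Ione creates a cycle iff Ione can already reach Kent.
Explore from Ione: no path reaches Kent. The graph stays acyclic.

No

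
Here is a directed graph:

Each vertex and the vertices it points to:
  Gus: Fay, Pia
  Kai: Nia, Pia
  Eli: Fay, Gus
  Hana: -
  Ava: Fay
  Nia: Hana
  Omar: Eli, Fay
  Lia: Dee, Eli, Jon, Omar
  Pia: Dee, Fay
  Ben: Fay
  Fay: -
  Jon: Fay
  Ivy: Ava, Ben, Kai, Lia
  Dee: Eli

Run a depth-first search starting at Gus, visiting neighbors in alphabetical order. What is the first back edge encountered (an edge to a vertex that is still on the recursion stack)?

Eli→Gus

DFS from Gus (visiting neighbors in alphabetical order); mark gray on enter, black on exit:
Gus gray
  Fay gray
  Fay black
  Pia gray
    Dee gray
      Eli gray
        Eli→Fay: Fay black — skip
        Eli→Gus: Gus is gray → back edge
First back edge: Eli → Gus.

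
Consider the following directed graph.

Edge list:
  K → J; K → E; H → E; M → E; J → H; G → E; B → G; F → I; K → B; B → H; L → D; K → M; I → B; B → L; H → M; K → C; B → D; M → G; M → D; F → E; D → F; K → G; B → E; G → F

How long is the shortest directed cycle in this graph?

For each vertex v, BFS finds the shortest path from v back to v.
The shortest such closed walk is B → G → F → I → B, length 4.

4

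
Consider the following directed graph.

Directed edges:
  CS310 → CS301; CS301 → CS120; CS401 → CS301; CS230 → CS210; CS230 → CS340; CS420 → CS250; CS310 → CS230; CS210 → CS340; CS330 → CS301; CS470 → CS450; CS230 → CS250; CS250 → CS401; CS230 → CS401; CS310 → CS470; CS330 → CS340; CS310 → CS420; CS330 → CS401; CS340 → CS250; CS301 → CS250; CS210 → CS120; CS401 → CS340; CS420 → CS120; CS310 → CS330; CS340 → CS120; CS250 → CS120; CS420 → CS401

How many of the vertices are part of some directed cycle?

4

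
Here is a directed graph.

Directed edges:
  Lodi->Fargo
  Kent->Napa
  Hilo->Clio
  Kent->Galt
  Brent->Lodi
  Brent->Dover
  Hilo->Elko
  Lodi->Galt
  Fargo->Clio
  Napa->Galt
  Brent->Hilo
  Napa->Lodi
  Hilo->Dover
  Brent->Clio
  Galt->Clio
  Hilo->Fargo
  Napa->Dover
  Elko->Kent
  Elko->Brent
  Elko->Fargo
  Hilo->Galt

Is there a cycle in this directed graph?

Yes

DFS with white/gray/black marking, starting from Fargo:
Fargo gray
  Clio gray
  Clio black
Fargo black
Galt gray
  Galt→Clio: Clio black — skip
Galt black
Lodi gray
  Lodi→Galt: Galt black — skip
  Lodi→Fargo: Fargo black — skip
Lodi black
Napa gray
  Napa→Galt: Galt black — skip
  Napa→Lodi: Lodi black — skip
  Dover gray
  Dover black
Napa black
Hilo gray
  Hilo→Dover: Dover black — skip
  Hilo→Fargo: Fargo black — skip
  Elko gray
    Brent gray
      Brent→Dover: Dover black — skip
      Brent→Clio: Clio black — skip
      Brent→Lodi: Lodi black — skip
      Brent→Hilo: Hilo is gray → back edge
Back edge found, so a cycle exists: Hilo → Elko → Brent → Hilo.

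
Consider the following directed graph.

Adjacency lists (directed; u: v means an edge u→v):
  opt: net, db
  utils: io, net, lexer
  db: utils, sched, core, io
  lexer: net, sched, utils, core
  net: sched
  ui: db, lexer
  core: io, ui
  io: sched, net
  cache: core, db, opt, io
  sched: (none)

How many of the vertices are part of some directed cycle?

5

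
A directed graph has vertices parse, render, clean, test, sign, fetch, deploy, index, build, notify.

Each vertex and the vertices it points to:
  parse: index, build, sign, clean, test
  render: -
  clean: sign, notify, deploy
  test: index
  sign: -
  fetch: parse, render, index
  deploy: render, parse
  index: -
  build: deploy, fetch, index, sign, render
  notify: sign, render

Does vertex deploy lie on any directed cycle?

Yes

deploy is on a cycle iff deploy can reach itself via ≥1 edge.
deploy → parse → build → deploy — yes.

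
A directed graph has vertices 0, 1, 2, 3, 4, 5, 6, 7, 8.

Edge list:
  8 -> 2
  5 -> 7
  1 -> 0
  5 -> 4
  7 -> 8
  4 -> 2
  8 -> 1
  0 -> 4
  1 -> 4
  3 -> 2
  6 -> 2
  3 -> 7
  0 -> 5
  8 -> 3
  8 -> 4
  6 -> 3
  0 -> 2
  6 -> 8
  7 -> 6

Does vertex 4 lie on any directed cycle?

4 lies on a cycle iff there is a path from 4 back to itself.
Exploring from 4, it never reaches itself; equivalently, its strongly connected component is a singleton.

No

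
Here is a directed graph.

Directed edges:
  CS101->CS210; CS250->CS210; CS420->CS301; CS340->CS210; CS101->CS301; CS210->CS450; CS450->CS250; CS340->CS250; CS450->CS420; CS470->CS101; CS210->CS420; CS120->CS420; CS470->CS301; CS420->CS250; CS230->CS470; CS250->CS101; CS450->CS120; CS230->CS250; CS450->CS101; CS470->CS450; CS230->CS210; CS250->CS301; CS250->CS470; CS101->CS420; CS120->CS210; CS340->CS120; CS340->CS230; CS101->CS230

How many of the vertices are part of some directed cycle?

8

A vertex is on a directed cycle iff it belongs to a strongly connected component of size ≥ 2 (or has a self-loop).
The vertices on cycles are {CS101, CS120, CS210, CS230, CS250, CS420, CS450, CS470} — 8 in total.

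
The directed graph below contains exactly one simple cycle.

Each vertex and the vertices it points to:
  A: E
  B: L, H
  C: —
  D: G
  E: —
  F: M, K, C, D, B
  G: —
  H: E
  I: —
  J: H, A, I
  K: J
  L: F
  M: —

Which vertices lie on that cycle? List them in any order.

B, F, L

DFS with gray/black marking from F:
F gray
  M gray
  M black
  K gray
    J gray
      H gray
        E gray
        E black
      H black
      A gray
        A→E: E black — skip
      A black
      I gray
      I black
    J black
  K black
  C gray
  C black
  D gray
    G gray
    G black
  D black
  B gray
    L gray
      L→F: F is gray → back edge
Back edge closes the cycle F → B → L → F; its vertices are {B, F, L}.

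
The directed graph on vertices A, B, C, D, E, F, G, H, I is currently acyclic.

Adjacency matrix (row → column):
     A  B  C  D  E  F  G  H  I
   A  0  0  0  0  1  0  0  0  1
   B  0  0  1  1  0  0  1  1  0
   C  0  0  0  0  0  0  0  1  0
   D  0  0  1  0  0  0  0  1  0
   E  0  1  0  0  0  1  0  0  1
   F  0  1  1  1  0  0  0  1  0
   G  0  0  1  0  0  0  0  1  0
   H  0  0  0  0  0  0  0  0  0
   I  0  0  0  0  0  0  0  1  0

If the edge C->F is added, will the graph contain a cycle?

Adding C→F creates a cycle iff F can already reach C.
Path from F: F → C.
So F → … → C → F is a cycle.

Yes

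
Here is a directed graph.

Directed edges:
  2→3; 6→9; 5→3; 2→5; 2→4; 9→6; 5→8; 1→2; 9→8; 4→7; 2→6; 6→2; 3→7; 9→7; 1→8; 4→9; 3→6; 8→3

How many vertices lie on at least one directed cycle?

7

A vertex is on a directed cycle iff it belongs to a strongly connected component of size ≥ 2 (or has a self-loop).
The vertices on cycles are {2, 3, 4, 5, 6, 8, 9} — 7 in total.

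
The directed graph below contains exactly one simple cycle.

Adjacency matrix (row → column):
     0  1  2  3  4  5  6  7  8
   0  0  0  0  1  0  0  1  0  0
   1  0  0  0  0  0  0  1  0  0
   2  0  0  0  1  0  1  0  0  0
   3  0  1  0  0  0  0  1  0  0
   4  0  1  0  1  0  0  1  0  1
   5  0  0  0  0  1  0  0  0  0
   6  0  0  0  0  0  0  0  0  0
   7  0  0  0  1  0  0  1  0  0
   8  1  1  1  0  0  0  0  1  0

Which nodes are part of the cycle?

2, 4, 5, 8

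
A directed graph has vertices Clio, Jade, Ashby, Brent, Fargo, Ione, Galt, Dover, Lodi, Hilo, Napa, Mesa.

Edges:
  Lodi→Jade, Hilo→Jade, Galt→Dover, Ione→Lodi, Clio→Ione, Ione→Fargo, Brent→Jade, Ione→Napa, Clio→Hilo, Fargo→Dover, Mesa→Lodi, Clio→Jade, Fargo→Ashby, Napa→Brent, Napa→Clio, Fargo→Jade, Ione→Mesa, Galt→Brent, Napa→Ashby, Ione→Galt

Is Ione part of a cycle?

Ione is on a cycle iff Ione can reach itself via ≥1 edge.
Ione → Napa → Clio → Ione — yes.

Yes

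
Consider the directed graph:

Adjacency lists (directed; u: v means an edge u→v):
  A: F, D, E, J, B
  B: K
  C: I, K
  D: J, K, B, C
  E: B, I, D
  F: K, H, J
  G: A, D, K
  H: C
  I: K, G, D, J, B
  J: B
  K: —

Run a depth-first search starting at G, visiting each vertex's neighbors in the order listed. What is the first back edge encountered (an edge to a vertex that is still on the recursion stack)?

DFS from G (visiting each vertex's neighbors in the order listed); mark gray on enter, black on exit:
G gray
  A gray
    F gray
      K gray
      K black
      H gray
        C gray
          I gray
            I→K: K black — skip
            I→G: G is gray → back edge
First back edge: I → G.

I→G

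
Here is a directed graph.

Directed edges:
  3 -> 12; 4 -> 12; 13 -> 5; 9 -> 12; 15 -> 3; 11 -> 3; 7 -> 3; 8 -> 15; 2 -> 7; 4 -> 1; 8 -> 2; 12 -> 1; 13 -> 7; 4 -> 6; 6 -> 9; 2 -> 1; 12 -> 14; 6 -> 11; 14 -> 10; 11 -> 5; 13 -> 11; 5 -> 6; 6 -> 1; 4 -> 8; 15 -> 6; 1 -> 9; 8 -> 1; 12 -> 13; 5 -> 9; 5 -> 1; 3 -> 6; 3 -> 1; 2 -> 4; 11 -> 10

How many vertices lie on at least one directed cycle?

A vertex is on a directed cycle iff it belongs to a strongly connected component of size ≥ 2 (or has a self-loop).
The vertices on cycles are {1, 2, 3, 4, 5, 6, 7, 8, 9, 11, 12, 13} — 12 in total.

12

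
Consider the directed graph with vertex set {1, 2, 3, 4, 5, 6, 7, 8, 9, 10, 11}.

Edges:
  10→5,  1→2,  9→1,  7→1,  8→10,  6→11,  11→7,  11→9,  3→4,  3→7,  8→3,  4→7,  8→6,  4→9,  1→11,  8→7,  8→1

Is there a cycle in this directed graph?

DFS with white/gray/black marking, starting from 10:
10 gray
  5 gray
  5 black
10 black
1 gray
  11 gray
    9 gray
      9→1: 1 is gray → back edge
Back edge found, so a cycle exists: 1 → 11 → 9 → 1.

Yes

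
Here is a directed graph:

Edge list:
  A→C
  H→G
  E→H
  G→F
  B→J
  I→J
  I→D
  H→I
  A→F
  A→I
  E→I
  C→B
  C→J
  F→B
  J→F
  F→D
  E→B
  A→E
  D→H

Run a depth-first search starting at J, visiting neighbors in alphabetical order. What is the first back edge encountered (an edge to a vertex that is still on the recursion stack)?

B→J

DFS from J (visiting neighbors in alphabetical order); mark gray on enter, black on exit:
J gray
  F gray
    B gray
      B→J: J is gray → back edge
First back edge: B → J.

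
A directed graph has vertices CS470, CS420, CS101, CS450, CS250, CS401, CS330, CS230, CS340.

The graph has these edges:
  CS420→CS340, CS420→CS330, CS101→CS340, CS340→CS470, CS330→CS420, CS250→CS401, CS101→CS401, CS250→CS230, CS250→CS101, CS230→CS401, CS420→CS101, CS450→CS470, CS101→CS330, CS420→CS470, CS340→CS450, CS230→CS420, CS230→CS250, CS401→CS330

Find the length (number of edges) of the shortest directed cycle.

2

For each vertex v, BFS finds the shortest path from v back to v.
The shortest such closed walk is CS230 → CS250 → CS230, length 2.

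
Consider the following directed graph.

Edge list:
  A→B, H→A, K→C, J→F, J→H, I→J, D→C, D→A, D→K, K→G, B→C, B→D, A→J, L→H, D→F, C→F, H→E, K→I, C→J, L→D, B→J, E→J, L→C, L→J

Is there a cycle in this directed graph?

DFS with white/gray/black marking, starting from G:
G gray
G black
A gray
  J gray
    F gray
    F black
    H gray
      E gray
        E→J: J is gray → back edge
Back edge found, so a cycle exists: J → H → E → J.

Yes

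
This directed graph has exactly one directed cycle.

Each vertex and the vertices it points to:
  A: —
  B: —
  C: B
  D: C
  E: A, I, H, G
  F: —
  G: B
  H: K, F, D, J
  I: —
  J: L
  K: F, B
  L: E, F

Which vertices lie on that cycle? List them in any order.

E, H, J, L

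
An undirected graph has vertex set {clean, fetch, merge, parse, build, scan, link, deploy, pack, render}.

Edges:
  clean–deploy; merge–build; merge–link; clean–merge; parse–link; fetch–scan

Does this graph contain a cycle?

DFS, tracking each vertex's parent; an edge to a visited non-parent vertex closes a cycle.
Start from parse:
visit parse (parent –)
  visit link (parent parse)
    visit merge (parent link)
      visit clean (parent merge)
        clean–merge: parent, skip
        visit deploy (parent clean)
          deploy–clean: parent, skip
      merge–link: parent, skip
      visit build (parent merge)
        build–merge: parent, skip
    link–parse: parent, skip
visit fetch (parent –)
  visit scan (parent fetch)
    scan–fetch: parent, skip
visit pack (parent –)
visit render (parent –)
No non-parent visited neighbor found — the graph is a forest.

No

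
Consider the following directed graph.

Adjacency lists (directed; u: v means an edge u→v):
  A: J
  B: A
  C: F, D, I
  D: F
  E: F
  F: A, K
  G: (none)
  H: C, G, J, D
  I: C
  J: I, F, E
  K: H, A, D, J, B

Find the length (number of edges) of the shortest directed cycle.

2

For each vertex v, BFS finds the shortest path from v back to v.
The shortest such closed walk is I → C → I, length 2.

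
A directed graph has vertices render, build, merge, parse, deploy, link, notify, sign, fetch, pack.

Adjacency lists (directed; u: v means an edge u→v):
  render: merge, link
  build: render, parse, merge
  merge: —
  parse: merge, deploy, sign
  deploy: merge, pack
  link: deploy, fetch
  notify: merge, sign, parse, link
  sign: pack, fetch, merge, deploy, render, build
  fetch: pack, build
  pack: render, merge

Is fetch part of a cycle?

fetch is on a cycle iff fetch can reach itself via ≥1 edge.
fetch → pack → render → link → fetch — yes.

Yes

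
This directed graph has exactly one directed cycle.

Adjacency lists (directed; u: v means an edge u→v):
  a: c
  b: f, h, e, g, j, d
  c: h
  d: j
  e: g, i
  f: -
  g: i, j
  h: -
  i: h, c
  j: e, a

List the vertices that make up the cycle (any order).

DFS with gray/black marking from e:
e gray
  g gray
    i gray
      h gray
      h black
      c gray
        c→h: h black — skip
      c black
    i black
    j gray
      j→e: e is gray → back edge
Back edge closes the cycle e → g → j → e; its vertices are {e, g, j}.

e, g, j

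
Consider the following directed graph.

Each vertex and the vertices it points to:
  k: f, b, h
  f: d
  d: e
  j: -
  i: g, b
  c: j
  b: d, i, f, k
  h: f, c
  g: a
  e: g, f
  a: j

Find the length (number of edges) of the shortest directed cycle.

2

For each vertex v, BFS finds the shortest path from v back to v.
The shortest such closed walk is k → b → k, length 2.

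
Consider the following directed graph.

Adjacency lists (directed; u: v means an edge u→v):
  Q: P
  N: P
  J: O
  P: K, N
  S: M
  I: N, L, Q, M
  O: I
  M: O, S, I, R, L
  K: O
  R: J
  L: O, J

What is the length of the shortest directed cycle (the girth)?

For each vertex v, BFS finds the shortest path from v back to v.
The shortest such closed walk is I → M → I, length 2.

2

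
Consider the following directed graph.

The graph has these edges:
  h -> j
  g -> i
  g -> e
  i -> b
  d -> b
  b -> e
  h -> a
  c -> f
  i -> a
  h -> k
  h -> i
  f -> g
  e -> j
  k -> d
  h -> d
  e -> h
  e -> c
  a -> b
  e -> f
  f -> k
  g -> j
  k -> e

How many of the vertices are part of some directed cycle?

10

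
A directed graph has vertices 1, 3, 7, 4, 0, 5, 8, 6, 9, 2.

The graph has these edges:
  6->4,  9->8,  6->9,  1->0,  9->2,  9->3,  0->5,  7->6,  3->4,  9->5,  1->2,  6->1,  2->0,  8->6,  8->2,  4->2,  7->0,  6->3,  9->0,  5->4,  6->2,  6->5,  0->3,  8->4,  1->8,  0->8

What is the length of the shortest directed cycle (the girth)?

3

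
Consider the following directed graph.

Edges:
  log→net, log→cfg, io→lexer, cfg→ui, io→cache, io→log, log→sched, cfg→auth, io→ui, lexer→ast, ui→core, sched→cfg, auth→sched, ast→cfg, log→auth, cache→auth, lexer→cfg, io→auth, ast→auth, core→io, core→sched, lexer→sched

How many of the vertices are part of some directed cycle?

10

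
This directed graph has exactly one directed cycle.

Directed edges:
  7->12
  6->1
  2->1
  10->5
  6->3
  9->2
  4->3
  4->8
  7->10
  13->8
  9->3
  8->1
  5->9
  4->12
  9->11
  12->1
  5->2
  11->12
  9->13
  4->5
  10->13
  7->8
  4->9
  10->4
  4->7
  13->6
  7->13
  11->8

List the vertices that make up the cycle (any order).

DFS with gray/black marking from 10:
10 gray
  5 gray
    2 gray
      1 gray
      1 black
    2 black
    9 gray
      11 gray
        8 gray
          8→1: 1 black — skip
        8 black
        12 gray
          12→1: 1 black — skip
        12 black
      11 black
      3 gray
      3 black
      9→2: 2 black — skip
      13 gray
        13→8: 8 black — skip
        6 gray
          6→3: 3 black — skip
          6→1: 1 black — skip
        6 black
      13 black
    9 black
  5 black
  10→13: 13 black — skip
  4 gray
    7 gray
      7→13: 13 black — skip
      7→10: 10 is gray → back edge
Back edge closes the cycle 10 → 4 → 7 → 10; its vertices are {4, 7, 10}.

4, 7, 10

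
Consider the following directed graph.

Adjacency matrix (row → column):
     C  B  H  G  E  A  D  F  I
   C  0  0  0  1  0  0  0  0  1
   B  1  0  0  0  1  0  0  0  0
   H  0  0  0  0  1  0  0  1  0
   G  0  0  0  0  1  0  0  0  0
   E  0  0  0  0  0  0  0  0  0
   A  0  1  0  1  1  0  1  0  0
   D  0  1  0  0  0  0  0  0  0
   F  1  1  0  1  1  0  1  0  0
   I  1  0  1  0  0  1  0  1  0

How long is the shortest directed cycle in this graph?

2

For each vertex v, BFS finds the shortest path from v back to v.
The shortest such closed walk is C → I → C, length 2.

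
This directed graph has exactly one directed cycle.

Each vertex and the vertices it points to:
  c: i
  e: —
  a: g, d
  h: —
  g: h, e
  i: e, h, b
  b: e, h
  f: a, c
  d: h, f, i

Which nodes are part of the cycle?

a, d, f

DFS with gray/black marking from d:
d gray
  h gray
  h black
  f gray
    a gray
      g gray
        g→h: h black — skip
        e gray
        e black
      g black
      a→d: d is gray → back edge
Back edge closes the cycle d → f → a → d; its vertices are {a, d, f}.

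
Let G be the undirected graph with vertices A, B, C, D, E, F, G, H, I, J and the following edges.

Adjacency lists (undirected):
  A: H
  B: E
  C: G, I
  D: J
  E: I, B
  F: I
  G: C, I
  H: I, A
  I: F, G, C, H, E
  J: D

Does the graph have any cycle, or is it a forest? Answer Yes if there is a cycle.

DFS, tracking each vertex's parent; an edge to a visited non-parent vertex closes a cycle.
Start from D:
visit D (parent –)
  visit J (parent D)
    J–D: parent, skip
visit A (parent –)
  visit H (parent A)
    visit I (parent H)
      visit F (parent I)
        F–I: parent, skip
      visit G (parent I)
        visit C (parent G)
          C–G: parent, skip
          C–I: I visited and ≠ parent → cycle
Cycle: I – G – C – I.

Yes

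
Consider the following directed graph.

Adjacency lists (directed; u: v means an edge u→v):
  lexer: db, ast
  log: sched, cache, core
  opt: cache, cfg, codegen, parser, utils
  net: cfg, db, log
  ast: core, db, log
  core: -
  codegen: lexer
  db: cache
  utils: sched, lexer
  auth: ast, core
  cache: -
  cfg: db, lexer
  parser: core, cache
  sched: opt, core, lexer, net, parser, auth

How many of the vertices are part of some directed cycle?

10

A vertex is on a directed cycle iff it belongs to a strongly connected component of size ≥ 2 (or has a self-loop).
The vertices on cycles are {ast, cfg, log, net, opt, auth, lexer, sched, utils, codegen} — 10 in total.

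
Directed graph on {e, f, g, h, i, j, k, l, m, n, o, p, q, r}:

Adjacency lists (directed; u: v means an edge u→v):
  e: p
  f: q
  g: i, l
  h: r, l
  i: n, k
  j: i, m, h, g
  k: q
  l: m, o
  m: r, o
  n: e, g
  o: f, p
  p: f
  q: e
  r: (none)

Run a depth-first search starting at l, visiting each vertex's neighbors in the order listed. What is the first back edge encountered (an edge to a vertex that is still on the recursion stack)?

DFS from l (visiting each vertex's neighbors in the order listed); mark gray on enter, black on exit:
l gray
  m gray
    r gray
    r black
    o gray
      f gray
        q gray
          e gray
            p gray
              p→f: f is gray → back edge
First back edge: p → f.

p→f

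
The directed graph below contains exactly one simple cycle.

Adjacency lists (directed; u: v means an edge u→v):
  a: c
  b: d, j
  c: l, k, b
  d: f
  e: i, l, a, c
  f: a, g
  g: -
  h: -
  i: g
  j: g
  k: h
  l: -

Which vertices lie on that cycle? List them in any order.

a, b, c, d, f

DFS with gray/black marking from c:
c gray
  l gray
  l black
  k gray
    h gray
    h black
  k black
  b gray
    d gray
      f gray
        a gray
          a→c: c is gray → back edge
Back edge closes the cycle c → b → d → f → a → c; its vertices are {a, b, c, d, f}.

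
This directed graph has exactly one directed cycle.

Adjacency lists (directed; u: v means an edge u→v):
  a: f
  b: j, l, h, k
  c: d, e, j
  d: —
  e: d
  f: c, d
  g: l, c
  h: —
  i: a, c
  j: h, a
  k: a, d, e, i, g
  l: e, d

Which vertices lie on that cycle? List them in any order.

a, c, f, j

DFS with gray/black marking from j:
j gray
  h gray
  h black
  a gray
    f gray
      c gray
        d gray
        d black
        e gray
          e→d: d black — skip
        e black
        c→j: j is gray → back edge
Back edge closes the cycle j → a → f → c → j; its vertices are {a, c, f, j}.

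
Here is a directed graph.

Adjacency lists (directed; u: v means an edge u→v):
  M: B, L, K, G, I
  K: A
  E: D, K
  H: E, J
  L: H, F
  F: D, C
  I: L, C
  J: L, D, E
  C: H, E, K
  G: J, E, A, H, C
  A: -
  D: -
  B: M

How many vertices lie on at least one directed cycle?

7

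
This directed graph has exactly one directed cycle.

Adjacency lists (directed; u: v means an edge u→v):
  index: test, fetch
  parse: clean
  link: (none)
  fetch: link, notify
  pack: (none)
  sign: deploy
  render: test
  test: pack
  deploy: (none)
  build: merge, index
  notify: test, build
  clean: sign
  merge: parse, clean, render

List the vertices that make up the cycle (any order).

build, fetch, index, notify

DFS with gray/black marking from fetch:
fetch gray
  link gray
  link black
  notify gray
    test gray
      pack gray
      pack black
    test black
    build gray
      merge gray
        parse gray
          clean gray
            sign gray
              deploy gray
              deploy black
            sign black
          clean black
        parse black
        merge→clean: clean black — skip
        render gray
          render→test: test black — skip
        render black
      merge black
      index gray
        index→test: test black — skip
        index→fetch: fetch is gray → back edge
Back edge closes the cycle fetch → notify → build → index → fetch; its vertices are {build, fetch, index, notify}.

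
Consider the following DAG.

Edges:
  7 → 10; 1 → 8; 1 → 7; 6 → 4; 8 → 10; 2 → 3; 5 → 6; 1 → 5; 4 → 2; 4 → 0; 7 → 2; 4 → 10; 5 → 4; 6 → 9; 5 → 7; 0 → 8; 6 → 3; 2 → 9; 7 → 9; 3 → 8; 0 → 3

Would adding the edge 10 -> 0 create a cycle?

Adding 10→0 creates a cycle iff 0 can already reach 10.
Path from 0: 0 → 8 → 10.
So 0 → … → 10 → 0 is a cycle.

Yes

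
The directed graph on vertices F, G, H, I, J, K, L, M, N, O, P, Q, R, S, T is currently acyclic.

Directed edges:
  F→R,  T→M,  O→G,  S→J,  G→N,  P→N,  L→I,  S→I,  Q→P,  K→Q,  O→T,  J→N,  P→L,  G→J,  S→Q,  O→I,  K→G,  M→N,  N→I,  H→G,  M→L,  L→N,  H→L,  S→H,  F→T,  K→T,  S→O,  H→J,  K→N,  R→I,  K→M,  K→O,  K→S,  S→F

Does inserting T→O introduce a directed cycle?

Yes

Adding T→O creates a cycle iff O can already reach T.
Path from O: O → T.
So O → … → T → O is a cycle.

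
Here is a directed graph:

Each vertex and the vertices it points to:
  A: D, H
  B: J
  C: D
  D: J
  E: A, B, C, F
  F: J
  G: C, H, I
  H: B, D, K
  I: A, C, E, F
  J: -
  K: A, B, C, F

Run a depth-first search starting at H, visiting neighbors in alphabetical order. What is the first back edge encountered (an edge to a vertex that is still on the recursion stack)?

DFS from H (visiting neighbors in alphabetical order); mark gray on enter, black on exit:
H gray
  B gray
    J gray
    J black
  B black
  D gray
    D→J: J black — skip
  D black
  K gray
    A gray
      A→D: D black — skip
      A→H: H is gray → back edge
First back edge: A → H.

A→H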